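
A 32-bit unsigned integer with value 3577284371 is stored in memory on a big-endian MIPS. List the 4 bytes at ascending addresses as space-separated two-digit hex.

3577284371 in hexadecimal, padded to 32 bits, is 0xD5390713.
Split into bytes (most-significant first): D5 39 07 13.
Big-endian: lowest address holds the most-significant byte.
So the memory order matches the most-significant-first order: D5 39 07 13.

D5 39 07 13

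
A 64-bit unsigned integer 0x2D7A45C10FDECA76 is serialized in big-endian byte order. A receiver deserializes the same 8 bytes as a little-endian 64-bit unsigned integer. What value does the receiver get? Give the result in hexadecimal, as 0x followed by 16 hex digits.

0x76CADE0FC1457A2D

Stored big-endian, the bytes at ascending addresses are 2D 7A 45 C1 0F DE CA 76.
Read back as little-endian, the first byte is least significant, giving 0x76CADE0FC1457A2D.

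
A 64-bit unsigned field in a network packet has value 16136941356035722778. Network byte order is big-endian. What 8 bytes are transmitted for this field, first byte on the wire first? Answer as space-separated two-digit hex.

16136941356035722778 in hexadecimal, padded to 64 bits, is 0xDFF1EEAA87D1CE1A.
Split into bytes (most-significant first): DF F1 EE AA 87 D1 CE 1A.
Big-endian: lowest address holds the most-significant byte.
So the memory order matches the most-significant-first order: DF F1 EE AA 87 D1 CE 1A.

DF F1 EE AA 87 D1 CE 1A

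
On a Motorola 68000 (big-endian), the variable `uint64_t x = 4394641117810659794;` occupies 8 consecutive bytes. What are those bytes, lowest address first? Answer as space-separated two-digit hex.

3C FC E6 D0 16 6E 11 D2

4394641117810659794 in hexadecimal, padded to 64 bits, is 0x3CFCE6D0166E11D2.
Split into bytes (most-significant first): 3C FC E6 D0 16 6E 11 D2.
Big-endian: lowest address holds the most-significant byte.
So the memory order matches the most-significant-first order: 3C FC E6 D0 16 6E 11 D2.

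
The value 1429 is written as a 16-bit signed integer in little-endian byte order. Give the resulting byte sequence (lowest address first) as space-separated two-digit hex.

95 05

1429 in hexadecimal, padded to 16 bits, is 0x0595.
Split into bytes (most-significant first): 05 95.
Little-endian stores the least-significant byte at the lowest address.
So at ascending addresses the bytes are 95 05.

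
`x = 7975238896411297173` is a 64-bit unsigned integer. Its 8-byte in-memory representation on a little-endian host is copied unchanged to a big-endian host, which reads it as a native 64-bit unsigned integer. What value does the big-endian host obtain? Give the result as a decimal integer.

10756136925195513198

7975238896411297173 in 64-bit hexadecimal is 0x6EADBD858B794595.
Stored little-endian, the bytes at ascending addresses are 95 45 79 8B 85 BD AD 6E.
Read back as big-endian, the last byte is least significant, giving 0x9545798B85BDAD6E.
0x9545798B85BDAD6E = 10756136925195513198.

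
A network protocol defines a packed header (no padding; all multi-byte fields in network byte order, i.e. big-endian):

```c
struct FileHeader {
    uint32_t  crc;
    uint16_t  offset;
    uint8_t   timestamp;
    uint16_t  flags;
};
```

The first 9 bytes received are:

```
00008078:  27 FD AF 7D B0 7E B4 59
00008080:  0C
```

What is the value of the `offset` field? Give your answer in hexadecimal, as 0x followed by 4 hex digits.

0xB07E

`offset` follows `crc` (4 bytes), so it starts at byte offset 4 and occupies 2 bytes.
Bytes at offsets 4..5: B0 7E.
Big-endian: lowest address holds the most-significant byte.
The bytes are already most-significant first: 0xB07E.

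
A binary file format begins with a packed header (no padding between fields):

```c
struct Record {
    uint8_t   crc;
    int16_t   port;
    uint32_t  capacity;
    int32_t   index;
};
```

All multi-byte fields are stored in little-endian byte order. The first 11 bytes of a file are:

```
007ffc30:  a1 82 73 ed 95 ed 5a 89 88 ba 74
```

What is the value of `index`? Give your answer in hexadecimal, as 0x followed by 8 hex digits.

`index` follows `crc` (1 B), `port` (2 B), `capacity` (4 B), so it starts at offset 1 + 2 + 4 = 7 and occupies 4 bytes.
Bytes at offsets 7..10: 89 88 BA 74.
Little-endian stores the least-significant byte at the lowest address.
Reassemble most-significant byte first: 74 BA 88 89 → 0x74BA8889.

0x74BA8889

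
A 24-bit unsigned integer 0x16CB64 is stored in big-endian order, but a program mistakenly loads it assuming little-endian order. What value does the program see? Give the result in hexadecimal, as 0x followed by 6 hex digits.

Stored big-endian, the bytes at ascending addresses are 16 CB 64.
Read back as little-endian, the first byte is least significant, giving 0x64CB16.

0x64CB16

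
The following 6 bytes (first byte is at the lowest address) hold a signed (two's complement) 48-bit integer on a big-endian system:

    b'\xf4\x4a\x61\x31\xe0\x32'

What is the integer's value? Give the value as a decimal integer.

-12874681294798

In big-endian order the high byte comes first in memory.
The bytes are already most-significant first: 0xF44A6131E032.
Top bit is set, so as a signed 48-bit value this is 0xF44A6131E032 − 2^48 = -12874681294798.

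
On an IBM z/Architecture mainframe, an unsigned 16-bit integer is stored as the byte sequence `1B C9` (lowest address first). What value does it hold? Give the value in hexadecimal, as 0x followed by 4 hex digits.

0x1BC9

Big-endian stores the most-significant byte at the lowest address.
The bytes are already most-significant first: 0x1BC9.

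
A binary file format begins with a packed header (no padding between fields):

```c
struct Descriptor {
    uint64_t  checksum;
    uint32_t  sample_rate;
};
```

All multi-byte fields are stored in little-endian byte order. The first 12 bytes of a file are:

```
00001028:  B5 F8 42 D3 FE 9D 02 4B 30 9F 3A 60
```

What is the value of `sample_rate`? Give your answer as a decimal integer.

1614454576

`sample_rate` follows `checksum` (8 bytes), so it starts at byte offset 8 and occupies 4 bytes.
Bytes at offsets 8..11: 30 9F 3A 60.
In little-endian order the low byte comes first in memory.
Reassemble most-significant byte first: 60 3A 9F 30 → 0x603A9F30.
0x603A9F30 = 1614454576.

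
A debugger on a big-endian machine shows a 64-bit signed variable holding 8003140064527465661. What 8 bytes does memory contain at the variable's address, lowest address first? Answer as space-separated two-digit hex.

6F 10 DD 7C 79 DB 3C BD

8003140064527465661 in hexadecimal, padded to 64 bits, is 0x6F10DD7C79DB3CBD.
Split into bytes (most-significant first): 6F 10 DD 7C 79 DB 3C BD.
Big-endian stores the most-significant byte at the lowest address.
So the memory order matches the most-significant-first order: 6F 10 DD 7C 79 DB 3C BD.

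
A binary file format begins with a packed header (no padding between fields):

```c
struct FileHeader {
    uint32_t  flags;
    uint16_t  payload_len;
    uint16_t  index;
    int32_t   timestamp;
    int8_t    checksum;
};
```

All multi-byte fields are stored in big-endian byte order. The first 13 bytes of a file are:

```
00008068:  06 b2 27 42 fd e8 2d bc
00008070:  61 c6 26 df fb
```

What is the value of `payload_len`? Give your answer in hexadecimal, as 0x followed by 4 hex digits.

`payload_len` follows `flags` (4 bytes), so it starts at byte offset 4 and occupies 2 bytes.
Bytes at offsets 4..5: FD E8.
Big-endian: lowest address holds the most-significant byte.
The bytes are already most-significant first: 0xFDE8.

0xFDE8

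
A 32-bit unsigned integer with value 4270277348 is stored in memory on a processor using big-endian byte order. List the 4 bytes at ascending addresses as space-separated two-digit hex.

FE 87 42 E4

4270277348 in hexadecimal, padded to 32 bits, is 0xFE8742E4.
Split into bytes (most-significant first): FE 87 42 E4.
Big-endian stores the most-significant byte at the lowest address.
So the memory order matches the most-significant-first order: FE 87 42 E4.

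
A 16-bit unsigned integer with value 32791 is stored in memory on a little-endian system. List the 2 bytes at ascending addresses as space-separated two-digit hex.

32791 in hexadecimal, padded to 16 bits, is 0x8017.
Split into bytes (most-significant first): 80 17.
Little-endian stores the least-significant byte at the lowest address.
So at ascending addresses the bytes are 17 80.

17 80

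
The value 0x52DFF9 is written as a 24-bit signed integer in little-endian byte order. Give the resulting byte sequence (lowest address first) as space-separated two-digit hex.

Split into bytes (most-significant first): 52 DF F9.
In little-endian order the low byte comes first in memory.
So at ascending addresses the bytes are F9 DF 52.

F9 DF 52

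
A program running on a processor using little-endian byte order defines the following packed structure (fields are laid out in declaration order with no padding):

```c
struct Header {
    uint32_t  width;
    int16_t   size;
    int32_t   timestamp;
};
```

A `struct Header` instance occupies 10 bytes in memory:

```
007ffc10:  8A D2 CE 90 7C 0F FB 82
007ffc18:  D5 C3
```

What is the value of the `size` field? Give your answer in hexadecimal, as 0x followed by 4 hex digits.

`size` follows `width` (4 bytes), so it starts at byte offset 4 and occupies 2 bytes.
Bytes at offsets 4..5: 7C 0F.
Little-endian stores the least-significant byte at the lowest address.
Reassemble most-significant byte first: 0F 7C → 0x0F7C.

0x0F7C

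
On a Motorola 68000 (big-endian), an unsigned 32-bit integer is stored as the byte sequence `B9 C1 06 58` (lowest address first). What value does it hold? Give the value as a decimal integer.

3116435032

In big-endian order the high byte comes first in memory.
The bytes are already most-significant first: 0xB9C10658.
0xB9C10658 = 3116435032.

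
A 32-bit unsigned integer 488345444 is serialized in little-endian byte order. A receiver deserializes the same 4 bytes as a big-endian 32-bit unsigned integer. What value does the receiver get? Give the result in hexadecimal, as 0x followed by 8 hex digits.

488345444 in 32-bit hexadecimal is 0x1D1B8F64.
Stored little-endian, the bytes at ascending addresses are 64 8F 1B 1D.
Read back as big-endian, the last byte is least significant, giving 0x648F1B1D.

0x648F1B1D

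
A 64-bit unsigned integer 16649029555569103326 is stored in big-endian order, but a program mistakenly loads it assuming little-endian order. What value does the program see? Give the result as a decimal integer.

16649029555569103326 in 64-bit hexadecimal is 0xE70D3C2BA2AD11DE.
Stored big-endian, the bytes at ascending addresses are E7 0D 3C 2B A2 AD 11 DE.
Read back as little-endian, the first byte is least significant, giving 0xDE11ADA22B3C0DE7.
0xDE11ADA22B3C0DE7 = 16001761863045746151.

16001761863045746151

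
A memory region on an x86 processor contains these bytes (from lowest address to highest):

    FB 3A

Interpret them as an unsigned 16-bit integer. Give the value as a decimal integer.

Little-endian stores the least-significant byte at the lowest address.
Reassemble most-significant byte first: 3A FB → 0x3AFB.
0x3AFB = 15099.

15099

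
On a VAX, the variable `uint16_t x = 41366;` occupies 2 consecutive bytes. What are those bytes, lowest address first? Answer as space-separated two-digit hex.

41366 in hexadecimal, padded to 16 bits, is 0xA196.
Split into bytes (most-significant first): A1 96.
Little-endian stores the least-significant byte at the lowest address.
So at ascending addresses the bytes are 96 A1.

96 A1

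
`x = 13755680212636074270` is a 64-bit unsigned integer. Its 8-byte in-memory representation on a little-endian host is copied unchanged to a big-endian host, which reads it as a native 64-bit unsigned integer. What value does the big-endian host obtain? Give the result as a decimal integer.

2162022276680050110

13755680212636074270 in 64-bit hexadecimal is 0xBEE5FE45CE0B011E.
Stored little-endian, the bytes at ascending addresses are 1E 01 0B CE 45 FE E5 BE.
Read back as big-endian, the last byte is least significant, giving 0x1E010BCE45FEE5BE.
0x1E010BCE45FEE5BE = 2162022276680050110.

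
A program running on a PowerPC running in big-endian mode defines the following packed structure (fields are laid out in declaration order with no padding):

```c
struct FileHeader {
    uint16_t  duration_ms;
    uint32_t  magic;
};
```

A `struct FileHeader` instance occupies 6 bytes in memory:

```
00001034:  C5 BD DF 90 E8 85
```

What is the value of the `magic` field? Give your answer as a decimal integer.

3750815877

`magic` follows `duration_ms` (2 bytes), so it starts at byte offset 2 and occupies 4 bytes.
Bytes at offsets 2..5: DF 90 E8 85.
In big-endian order the high byte comes first in memory.
The bytes are already most-significant first: 0xDF90E885.
0xDF90E885 = 3750815877.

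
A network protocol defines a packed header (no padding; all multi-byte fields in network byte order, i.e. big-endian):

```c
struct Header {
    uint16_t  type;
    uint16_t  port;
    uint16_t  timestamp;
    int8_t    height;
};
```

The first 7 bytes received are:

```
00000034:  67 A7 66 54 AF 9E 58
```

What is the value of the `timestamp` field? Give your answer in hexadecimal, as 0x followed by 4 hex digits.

`timestamp` follows `type` (2 B), `port` (2 B), so it starts at offset 2 + 2 = 4 and occupies 2 bytes.
Bytes at offsets 4..5: AF 9E.
Big-endian: lowest address holds the most-significant byte.
The bytes are already most-significant first: 0xAF9E.

0xAF9E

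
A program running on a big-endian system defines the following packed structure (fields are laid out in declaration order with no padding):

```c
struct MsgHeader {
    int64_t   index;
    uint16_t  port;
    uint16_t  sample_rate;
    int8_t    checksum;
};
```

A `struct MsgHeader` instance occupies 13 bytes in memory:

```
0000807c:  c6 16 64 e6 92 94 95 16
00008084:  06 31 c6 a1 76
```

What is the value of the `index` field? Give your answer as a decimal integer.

-4173037063247719146

`index` is the first field, at byte offset 0, occupying 8 bytes.
Bytes at offsets 0..7: C6 16 64 E6 92 94 95 16.
Big-endian: lowest address holds the most-significant byte.
The bytes are already most-significant first: 0xC61664E692949516.
Top bit is set, so as a signed 64-bit value this is 0xC61664E692949516 − 2^64 = -4173037063247719146.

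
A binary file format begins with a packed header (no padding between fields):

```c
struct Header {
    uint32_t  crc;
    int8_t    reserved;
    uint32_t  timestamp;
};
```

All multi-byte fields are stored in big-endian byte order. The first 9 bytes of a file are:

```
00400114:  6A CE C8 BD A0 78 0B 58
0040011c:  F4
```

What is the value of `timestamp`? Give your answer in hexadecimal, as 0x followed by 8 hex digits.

`timestamp` follows `crc` (4 B), `reserved` (1 B), so it starts at offset 4 + 1 = 5 and occupies 4 bytes.
Bytes at offsets 5..8: 78 0B 58 F4.
In big-endian order the high byte comes first in memory.
The bytes are already most-significant first: 0x780B58F4.

0x780B58F4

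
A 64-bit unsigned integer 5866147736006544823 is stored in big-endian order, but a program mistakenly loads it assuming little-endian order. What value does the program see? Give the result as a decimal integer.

13244419256394606673

5866147736006544823 in 64-bit hexadecimal is 0x5168BE4924A1CDB7.
Stored big-endian, the bytes at ascending addresses are 51 68 BE 49 24 A1 CD B7.
Read back as little-endian, the first byte is least significant, giving 0xB7CDA12449BE6851.
0xB7CDA12449BE6851 = 13244419256394606673.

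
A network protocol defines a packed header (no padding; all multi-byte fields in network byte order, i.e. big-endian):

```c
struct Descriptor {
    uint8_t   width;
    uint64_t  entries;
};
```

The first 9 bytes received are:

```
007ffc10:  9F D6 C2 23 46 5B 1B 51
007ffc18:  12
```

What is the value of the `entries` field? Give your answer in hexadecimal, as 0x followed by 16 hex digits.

`entries` follows `width` (1 byte), so it starts at byte offset 1 and occupies 8 bytes.
Bytes at offsets 1..8: D6 C2 23 46 5B 1B 51 12.
Big-endian stores the most-significant byte at the lowest address.
The bytes are already most-significant first: 0xD6C223465B1B5112.

0xD6C223465B1B5112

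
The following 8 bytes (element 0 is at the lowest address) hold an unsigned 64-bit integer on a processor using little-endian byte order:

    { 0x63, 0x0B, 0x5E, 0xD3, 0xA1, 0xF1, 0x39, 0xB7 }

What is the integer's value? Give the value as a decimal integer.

13202849459951504227

Little-endian: lowest address holds the least-significant byte.
Reassemble most-significant byte first: B7 39 F1 A1 D3 5E 0B 63 → 0xB739F1A1D35E0B63.
0xB739F1A1D35E0B63 = 13202849459951504227.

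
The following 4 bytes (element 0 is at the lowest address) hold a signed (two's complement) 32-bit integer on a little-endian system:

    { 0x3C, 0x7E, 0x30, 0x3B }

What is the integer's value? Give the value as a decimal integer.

In little-endian order the low byte comes first in memory.
Reassemble most-significant byte first: 3B 30 7E 3C → 0x3B307E3C.
0x3B307E3C = 993033788.

993033788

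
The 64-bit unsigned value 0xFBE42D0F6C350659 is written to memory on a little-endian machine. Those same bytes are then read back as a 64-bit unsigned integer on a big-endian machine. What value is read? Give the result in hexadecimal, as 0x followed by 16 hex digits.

Stored little-endian, the bytes at ascending addresses are 59 06 35 6C 0F 2D E4 FB.
Read back as big-endian, the last byte is least significant, giving 0x5906356C0F2DE4FB.

0x5906356C0F2DE4FB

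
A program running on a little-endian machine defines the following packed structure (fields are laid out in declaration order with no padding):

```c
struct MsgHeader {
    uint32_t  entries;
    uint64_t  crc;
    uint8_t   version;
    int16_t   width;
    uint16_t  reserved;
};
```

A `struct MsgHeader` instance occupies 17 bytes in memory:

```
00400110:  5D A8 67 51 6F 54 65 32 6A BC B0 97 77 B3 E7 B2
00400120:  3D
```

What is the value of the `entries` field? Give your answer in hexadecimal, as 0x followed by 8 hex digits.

`entries` is the first field, at byte offset 0, occupying 4 bytes.
Bytes at offsets 0..3: 5D A8 67 51.
Little-endian stores the least-significant byte at the lowest address.
Reassemble most-significant byte first: 51 67 A8 5D → 0x5167A85D.

0x5167A85D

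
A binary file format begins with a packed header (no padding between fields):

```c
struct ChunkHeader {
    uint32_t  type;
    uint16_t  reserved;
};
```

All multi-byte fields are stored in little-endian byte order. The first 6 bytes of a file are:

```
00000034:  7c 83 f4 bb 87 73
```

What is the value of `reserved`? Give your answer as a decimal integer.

29575

`reserved` follows `type` (4 bytes), so it starts at byte offset 4 and occupies 2 bytes.
Bytes at offsets 4..5: 87 73.
In little-endian order the low byte comes first in memory.
Reassemble most-significant byte first: 73 87 → 0x7387.
0x7387 = 29575.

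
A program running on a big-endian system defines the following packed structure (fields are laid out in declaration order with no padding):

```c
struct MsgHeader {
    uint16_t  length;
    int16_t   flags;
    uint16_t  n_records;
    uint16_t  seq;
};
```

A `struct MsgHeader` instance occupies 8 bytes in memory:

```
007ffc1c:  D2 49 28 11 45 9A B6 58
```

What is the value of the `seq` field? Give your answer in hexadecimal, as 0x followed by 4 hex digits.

`seq` follows `length` (2 B), `flags` (2 B), `n_records` (2 B), so it starts at offset 2 + 2 + 2 = 6 and occupies 2 bytes.
Bytes at offsets 6..7: B6 58.
Big-endian stores the most-significant byte at the lowest address.
The bytes are already most-significant first: 0xB658.

0xB658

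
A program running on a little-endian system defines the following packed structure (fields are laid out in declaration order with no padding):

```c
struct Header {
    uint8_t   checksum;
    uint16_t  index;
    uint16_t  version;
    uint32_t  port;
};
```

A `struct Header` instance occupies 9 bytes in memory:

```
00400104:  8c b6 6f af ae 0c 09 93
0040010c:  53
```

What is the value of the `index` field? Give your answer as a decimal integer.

28598

`index` follows `checksum` (1 byte), so it starts at byte offset 1 and occupies 2 bytes.
Bytes at offsets 1..2: B6 6F.
Little-endian: lowest address holds the least-significant byte.
Reassemble most-significant byte first: 6F B6 → 0x6FB6.
0x6FB6 = 28598.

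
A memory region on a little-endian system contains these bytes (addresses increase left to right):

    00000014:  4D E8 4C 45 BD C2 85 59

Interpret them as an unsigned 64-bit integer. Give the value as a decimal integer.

Little-endian: lowest address holds the least-significant byte.
Reassemble most-significant byte first: 59 85 C2 BD 45 4C E8 4D → 0x5985C2BD454CE84D.
0x5985C2BD454CE84D = 6450776159445379149.

6450776159445379149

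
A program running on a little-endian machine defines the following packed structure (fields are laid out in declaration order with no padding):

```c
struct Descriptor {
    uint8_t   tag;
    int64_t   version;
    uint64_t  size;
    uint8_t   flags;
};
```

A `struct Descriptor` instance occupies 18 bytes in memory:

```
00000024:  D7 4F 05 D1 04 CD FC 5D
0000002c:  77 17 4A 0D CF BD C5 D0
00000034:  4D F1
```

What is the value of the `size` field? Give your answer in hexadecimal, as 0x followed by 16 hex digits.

0x4DD0C5BDCF0D4A17

`size` follows `tag` (1 B), `version` (8 B), so it starts at offset 1 + 8 = 9 and occupies 8 bytes.
Bytes at offsets 9..16: 17 4A 0D CF BD C5 D0 4D.
Little-endian stores the least-significant byte at the lowest address.
Reassemble most-significant byte first: 4D D0 C5 BD CF 0D 4A 17 → 0x4DD0C5BDCF0D4A17.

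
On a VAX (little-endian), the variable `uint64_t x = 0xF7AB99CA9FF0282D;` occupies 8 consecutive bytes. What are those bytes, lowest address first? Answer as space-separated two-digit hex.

2D 28 F0 9F CA 99 AB F7

Split into bytes (most-significant first): F7 AB 99 CA 9F F0 28 2D.
Little-endian: lowest address holds the least-significant byte.
So at ascending addresses the bytes are 2D 28 F0 9F CA 99 AB F7.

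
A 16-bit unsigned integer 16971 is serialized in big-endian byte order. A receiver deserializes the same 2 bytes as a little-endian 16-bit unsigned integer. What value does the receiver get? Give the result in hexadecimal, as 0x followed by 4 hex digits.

0x4B42

16971 in 16-bit hexadecimal is 0x424B.
Stored big-endian, the bytes at ascending addresses are 42 4B.
Read back as little-endian, the first byte is least significant, giving 0x4B42.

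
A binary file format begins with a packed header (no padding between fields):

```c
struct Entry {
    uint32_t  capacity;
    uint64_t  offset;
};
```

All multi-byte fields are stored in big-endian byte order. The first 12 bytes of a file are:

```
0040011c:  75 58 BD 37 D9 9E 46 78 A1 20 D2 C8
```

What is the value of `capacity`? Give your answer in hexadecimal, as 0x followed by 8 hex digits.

0x7558BD37

`capacity` is the first field, at byte offset 0, occupying 4 bytes.
Bytes at offsets 0..3: 75 58 BD 37.
Big-endian stores the most-significant byte at the lowest address.
The bytes are already most-significant first: 0x7558BD37.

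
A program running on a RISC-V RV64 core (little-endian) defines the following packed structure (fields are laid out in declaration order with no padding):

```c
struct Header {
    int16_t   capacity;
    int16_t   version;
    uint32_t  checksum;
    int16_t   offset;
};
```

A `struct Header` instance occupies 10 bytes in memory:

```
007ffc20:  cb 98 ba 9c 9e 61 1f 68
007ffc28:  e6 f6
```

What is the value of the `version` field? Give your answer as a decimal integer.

-25414

`version` follows `capacity` (2 bytes), so it starts at byte offset 2 and occupies 2 bytes.
Bytes at offsets 2..3: BA 9C.
In little-endian order the low byte comes first in memory.
Reassemble most-significant byte first: 9C BA → 0x9CBA.
Top bit is set, so as a signed 16-bit value this is 0x9CBA − 2^16 = -25414.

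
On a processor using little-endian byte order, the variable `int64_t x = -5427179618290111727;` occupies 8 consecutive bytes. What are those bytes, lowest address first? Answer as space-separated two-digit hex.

11 EB 93 3F E4 C8 AE B4

Two's complement of -5427179618290111727 in 64 bits: 5427179618290111727 = 0x4B51371BC06C14EF; invert → 0xB4AEC8E43F93EB10; add 1 → 0xB4AEC8E43F93EB11.
Split into bytes (most-significant first): B4 AE C8 E4 3F 93 EB 11.
In little-endian order the low byte comes first in memory.
So at ascending addresses the bytes are 11 EB 93 3F E4 C8 AE B4.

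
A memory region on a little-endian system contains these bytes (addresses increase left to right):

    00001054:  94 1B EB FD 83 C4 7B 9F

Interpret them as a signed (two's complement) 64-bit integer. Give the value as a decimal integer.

-6954749128363795564

Little-endian stores the least-significant byte at the lowest address.
Reassemble most-significant byte first: 9F 7B C4 83 FD EB 1B 94 → 0x9F7BC483FDEB1B94.
Top bit is set, so as a signed 64-bit value this is 0x9F7BC483FDEB1B94 − 2^64 = -6954749128363795564.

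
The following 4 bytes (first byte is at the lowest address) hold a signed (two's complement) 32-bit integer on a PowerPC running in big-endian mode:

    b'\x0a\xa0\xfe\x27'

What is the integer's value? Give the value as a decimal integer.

178322983

In big-endian order the high byte comes first in memory.
The bytes are already most-significant first: 0x0AA0FE27.
0x0AA0FE27 = 178322983.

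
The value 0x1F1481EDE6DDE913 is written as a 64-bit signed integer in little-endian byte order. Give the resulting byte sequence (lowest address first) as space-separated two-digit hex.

Split into bytes (most-significant first): 1F 14 81 ED E6 DD E9 13.
In little-endian order the low byte comes first in memory.
So at ascending addresses the bytes are 13 E9 DD E6 ED 81 14 1F.

13 E9 DD E6 ED 81 14 1F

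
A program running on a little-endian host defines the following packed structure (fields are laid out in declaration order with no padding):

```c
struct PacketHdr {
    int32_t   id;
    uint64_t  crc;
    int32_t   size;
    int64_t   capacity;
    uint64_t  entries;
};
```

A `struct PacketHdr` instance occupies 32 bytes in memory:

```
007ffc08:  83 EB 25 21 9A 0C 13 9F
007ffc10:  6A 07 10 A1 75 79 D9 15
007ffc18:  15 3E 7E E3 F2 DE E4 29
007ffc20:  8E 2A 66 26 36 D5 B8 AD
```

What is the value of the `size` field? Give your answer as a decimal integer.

`size` follows `id` (4 B), `crc` (8 B), so it starts at offset 4 + 8 = 12 and occupies 4 bytes.
Bytes at offsets 12..15: 75 79 D9 15.
Little-endian: lowest address holds the least-significant byte.
Reassemble most-significant byte first: 15 D9 79 75 → 0x15D97975.
0x15D97975 = 366573941.

366573941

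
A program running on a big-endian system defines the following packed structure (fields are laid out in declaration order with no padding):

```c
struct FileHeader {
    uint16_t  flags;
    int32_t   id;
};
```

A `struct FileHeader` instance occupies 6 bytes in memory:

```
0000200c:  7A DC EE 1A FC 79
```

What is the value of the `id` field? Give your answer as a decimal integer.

`id` follows `flags` (2 bytes), so it starts at byte offset 2 and occupies 4 bytes.
Bytes at offsets 2..5: EE 1A FC 79.
Big-endian: lowest address holds the most-significant byte.
The bytes are already most-significant first: 0xEE1AFC79.
Top bit is set, so as a signed 32-bit value this is 0xEE1AFC79 − 2^32 = -300221319.

-300221319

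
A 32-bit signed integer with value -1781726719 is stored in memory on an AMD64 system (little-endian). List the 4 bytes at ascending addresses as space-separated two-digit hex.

Two's complement of -1781726719 in 32 bits: 1781726719 = 0x6A32FDFF; invert → 0x95CD0200; add 1 → 0x95CD0201.
Split into bytes (most-significant first): 95 CD 02 01.
Little-endian: lowest address holds the least-significant byte.
So at ascending addresses the bytes are 01 02 CD 95.

01 02 CD 95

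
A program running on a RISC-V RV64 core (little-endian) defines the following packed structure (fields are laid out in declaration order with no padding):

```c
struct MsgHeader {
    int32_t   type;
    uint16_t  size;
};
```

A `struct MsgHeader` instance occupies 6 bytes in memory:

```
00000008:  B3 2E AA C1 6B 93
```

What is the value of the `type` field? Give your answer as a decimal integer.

-1045811533

`type` is the first field, at byte offset 0, occupying 4 bytes.
Bytes at offsets 0..3: B3 2E AA C1.
In little-endian order the low byte comes first in memory.
Reassemble most-significant byte first: C1 AA 2E B3 → 0xC1AA2EB3.
Top bit is set, so as a signed 32-bit value this is 0xC1AA2EB3 − 2^32 = -1045811533.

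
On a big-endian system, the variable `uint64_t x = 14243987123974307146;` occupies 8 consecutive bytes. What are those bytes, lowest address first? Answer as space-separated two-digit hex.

14243987123974307146 in hexadecimal, padded to 64 bits, is 0xC5ACCED245B9FD4A.
Split into bytes (most-significant first): C5 AC CE D2 45 B9 FD 4A.
Big-endian stores the most-significant byte at the lowest address.
So the memory order matches the most-significant-first order: C5 AC CE D2 45 B9 FD 4A.

C5 AC CE D2 45 B9 FD 4A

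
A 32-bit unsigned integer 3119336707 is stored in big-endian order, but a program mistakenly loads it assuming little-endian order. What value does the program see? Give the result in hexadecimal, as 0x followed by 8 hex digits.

3119336707 in 32-bit hexadecimal is 0xB9ED4D03.
Stored big-endian, the bytes at ascending addresses are B9 ED 4D 03.
Read back as little-endian, the first byte is least significant, giving 0x034DEDB9.

0x034DEDB9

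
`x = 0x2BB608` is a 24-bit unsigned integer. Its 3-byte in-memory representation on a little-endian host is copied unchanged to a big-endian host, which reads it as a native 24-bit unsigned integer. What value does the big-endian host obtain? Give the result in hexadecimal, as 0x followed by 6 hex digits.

Stored little-endian, the bytes at ascending addresses are 08 B6 2B.
Read back as big-endian, the last byte is least significant, giving 0x08B62B.

0x08B62B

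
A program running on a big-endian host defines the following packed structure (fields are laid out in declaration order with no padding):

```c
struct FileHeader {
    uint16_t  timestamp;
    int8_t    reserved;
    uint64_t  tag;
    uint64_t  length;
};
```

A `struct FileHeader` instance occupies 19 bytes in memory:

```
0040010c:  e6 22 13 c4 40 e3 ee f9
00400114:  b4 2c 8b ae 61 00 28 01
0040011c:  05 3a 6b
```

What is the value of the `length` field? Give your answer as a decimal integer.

`length` follows `timestamp` (2 B), `reserved` (1 B), `tag` (8 B), so it starts at offset 2 + 1 + 8 = 11 and occupies 8 bytes.
Bytes at offsets 11..18: AE 61 00 28 01 05 3A 6B.
In big-endian order the high byte comes first in memory.
The bytes are already most-significant first: 0xAE61002801053A6B.
0xAE61002801053A6B = 12565324607156206187.

12565324607156206187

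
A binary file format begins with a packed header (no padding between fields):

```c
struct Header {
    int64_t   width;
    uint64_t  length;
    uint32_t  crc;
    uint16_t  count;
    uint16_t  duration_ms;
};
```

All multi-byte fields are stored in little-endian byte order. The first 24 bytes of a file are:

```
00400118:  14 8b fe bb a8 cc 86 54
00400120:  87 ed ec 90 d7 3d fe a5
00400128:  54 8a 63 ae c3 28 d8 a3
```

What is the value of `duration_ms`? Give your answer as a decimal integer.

41944

`duration_ms` follows `width` (8 B), `length` (8 B), `crc` (4 B), `count` (2 B), so it starts at offset 8 + 8 + 4 + 2 = 22 and occupies 2 bytes.
Bytes at offsets 22..23: D8 A3.
Little-endian stores the least-significant byte at the lowest address.
Reassemble most-significant byte first: A3 D8 → 0xA3D8.
0xA3D8 = 41944.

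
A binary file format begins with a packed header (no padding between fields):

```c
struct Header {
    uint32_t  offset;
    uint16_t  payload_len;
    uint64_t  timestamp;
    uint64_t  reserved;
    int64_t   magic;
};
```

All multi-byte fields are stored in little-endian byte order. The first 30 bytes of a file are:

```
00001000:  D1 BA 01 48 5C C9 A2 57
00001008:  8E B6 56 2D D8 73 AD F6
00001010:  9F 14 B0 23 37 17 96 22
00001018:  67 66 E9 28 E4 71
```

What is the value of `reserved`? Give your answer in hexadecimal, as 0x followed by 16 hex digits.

0x173723B0149FF6AD

`reserved` follows `offset` (4 B), `payload_len` (2 B), `timestamp` (8 B), so it starts at offset 4 + 2 + 8 = 14 and occupies 8 bytes.
Bytes at offsets 14..21: AD F6 9F 14 B0 23 37 17.
In little-endian order the low byte comes first in memory.
Reassemble most-significant byte first: 17 37 23 B0 14 9F F6 AD → 0x173723B0149FF6AD.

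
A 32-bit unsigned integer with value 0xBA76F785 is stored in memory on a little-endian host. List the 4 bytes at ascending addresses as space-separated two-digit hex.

85 F7 76 BA

Split into bytes (most-significant first): BA 76 F7 85.
Little-endian: lowest address holds the least-significant byte.
So at ascending addresses the bytes are 85 F7 76 BA.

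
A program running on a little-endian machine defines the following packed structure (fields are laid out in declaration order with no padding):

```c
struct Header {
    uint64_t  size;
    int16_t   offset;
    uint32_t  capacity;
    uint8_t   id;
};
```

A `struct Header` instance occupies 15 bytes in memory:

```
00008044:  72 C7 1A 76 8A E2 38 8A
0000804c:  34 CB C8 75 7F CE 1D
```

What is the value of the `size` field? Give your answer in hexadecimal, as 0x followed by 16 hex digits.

0x8A38E28A761AC772

`size` is the first field, at byte offset 0, occupying 8 bytes.
Bytes at offsets 0..7: 72 C7 1A 76 8A E2 38 8A.
Little-endian: lowest address holds the least-significant byte.
Reassemble most-significant byte first: 8A 38 E2 8A 76 1A C7 72 → 0x8A38E28A761AC772.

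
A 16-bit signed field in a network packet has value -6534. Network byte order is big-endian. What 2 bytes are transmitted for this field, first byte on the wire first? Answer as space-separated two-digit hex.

Two's complement of -6534 in 16 bits: 6534 = 0x1986; invert → 0xE679; add 1 → 0xE67A.
Split into bytes (most-significant first): E6 7A.
Big-endian: lowest address holds the most-significant byte.
So the memory order matches the most-significant-first order: E6 7A.

E6 7A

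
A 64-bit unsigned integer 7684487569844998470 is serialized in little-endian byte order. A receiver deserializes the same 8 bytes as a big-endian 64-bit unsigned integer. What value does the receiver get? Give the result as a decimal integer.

7684487569844998470 in 64-bit hexadecimal is 0x6AA4C8BB09841146.
Stored little-endian, the bytes at ascending addresses are 46 11 84 09 BB C8 A4 6A.
Read back as big-endian, the last byte is least significant, giving 0x46118409BBC8A46A.
0x46118409BBC8A46A = 5048961834599097450.

5048961834599097450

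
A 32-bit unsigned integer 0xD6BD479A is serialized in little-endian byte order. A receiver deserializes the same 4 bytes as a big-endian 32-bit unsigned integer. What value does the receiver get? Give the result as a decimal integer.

2588392918

Stored little-endian, the bytes at ascending addresses are 9A 47 BD D6.
Read back as big-endian, the last byte is least significant, giving 0x9A47BDD6.
0x9A47BDD6 = 2588392918.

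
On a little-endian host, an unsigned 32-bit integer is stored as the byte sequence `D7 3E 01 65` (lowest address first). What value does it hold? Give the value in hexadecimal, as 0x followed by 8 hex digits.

Little-endian stores the least-significant byte at the lowest address.
Reassemble most-significant byte first: 65 01 3E D7 → 0x65013ED7.

0x65013ED7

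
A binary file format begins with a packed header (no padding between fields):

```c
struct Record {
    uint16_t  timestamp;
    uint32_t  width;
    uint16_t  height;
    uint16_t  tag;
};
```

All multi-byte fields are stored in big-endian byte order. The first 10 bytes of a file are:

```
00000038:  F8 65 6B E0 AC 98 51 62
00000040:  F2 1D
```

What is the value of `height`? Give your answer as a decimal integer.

`height` follows `timestamp` (2 B), `width` (4 B), so it starts at offset 2 + 4 = 6 and occupies 2 bytes.
Bytes at offsets 6..7: 51 62.
In big-endian order the high byte comes first in memory.
The bytes are already most-significant first: 0x5162.
0x5162 = 20834.

20834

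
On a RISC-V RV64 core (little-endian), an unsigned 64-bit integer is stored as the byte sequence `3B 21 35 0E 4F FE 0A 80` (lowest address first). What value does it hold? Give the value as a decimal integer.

9226466402116116795

Little-endian stores the least-significant byte at the lowest address.
Reassemble most-significant byte first: 80 0A FE 4F 0E 35 21 3B → 0x800AFE4F0E35213B.
0x800AFE4F0E35213B = 9226466402116116795.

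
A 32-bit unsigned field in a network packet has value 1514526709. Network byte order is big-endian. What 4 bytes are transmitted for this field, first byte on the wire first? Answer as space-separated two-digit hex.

5A 45 D7 F5

1514526709 in hexadecimal, padded to 32 bits, is 0x5A45D7F5.
Split into bytes (most-significant first): 5A 45 D7 F5.
Big-endian stores the most-significant byte at the lowest address.
So the memory order matches the most-significant-first order: 5A 45 D7 F5.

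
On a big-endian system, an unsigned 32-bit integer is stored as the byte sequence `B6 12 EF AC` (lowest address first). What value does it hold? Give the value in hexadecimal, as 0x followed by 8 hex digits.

In big-endian order the high byte comes first in memory.
The bytes are already most-significant first: 0xB612EFAC.

0xB612EFAC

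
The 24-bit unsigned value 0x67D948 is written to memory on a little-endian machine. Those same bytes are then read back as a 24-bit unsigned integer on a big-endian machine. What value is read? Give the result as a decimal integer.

Stored little-endian, the bytes at ascending addresses are 48 D9 67.
Read back as big-endian, the last byte is least significant, giving 0x48D967.
0x48D967 = 4774247.

4774247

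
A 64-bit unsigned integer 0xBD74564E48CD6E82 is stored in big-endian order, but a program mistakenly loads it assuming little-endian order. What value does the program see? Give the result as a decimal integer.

Stored big-endian, the bytes at ascending addresses are BD 74 56 4E 48 CD 6E 82.
Read back as little-endian, the first byte is least significant, giving 0x826ECD484E5674BD.
0x826ECD484E5674BD = 9398675182804432061.

9398675182804432061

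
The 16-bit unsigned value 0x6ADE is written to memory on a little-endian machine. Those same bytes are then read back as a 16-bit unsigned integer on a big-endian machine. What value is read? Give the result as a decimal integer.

Stored little-endian, the bytes at ascending addresses are DE 6A.
Read back as big-endian, the last byte is least significant, giving 0xDE6A.
0xDE6A = 56938.

56938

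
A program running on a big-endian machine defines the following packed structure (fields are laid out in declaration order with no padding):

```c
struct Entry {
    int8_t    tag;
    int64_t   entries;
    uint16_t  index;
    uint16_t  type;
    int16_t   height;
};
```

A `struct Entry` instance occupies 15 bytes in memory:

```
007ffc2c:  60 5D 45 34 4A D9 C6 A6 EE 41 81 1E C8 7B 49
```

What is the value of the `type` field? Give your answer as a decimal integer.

7880

`type` follows `tag` (1 B), `entries` (8 B), `index` (2 B), so it starts at offset 1 + 8 + 2 = 11 and occupies 2 bytes.
Bytes at offsets 11..12: 1E C8.
Big-endian stores the most-significant byte at the lowest address.
The bytes are already most-significant first: 0x1EC8.
0x1EC8 = 7880.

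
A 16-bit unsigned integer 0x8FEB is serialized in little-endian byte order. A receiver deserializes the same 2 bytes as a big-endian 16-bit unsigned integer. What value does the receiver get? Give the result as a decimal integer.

Stored little-endian, the bytes at ascending addresses are EB 8F.
Read back as big-endian, the last byte is least significant, giving 0xEB8F.
0xEB8F = 60303.

60303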